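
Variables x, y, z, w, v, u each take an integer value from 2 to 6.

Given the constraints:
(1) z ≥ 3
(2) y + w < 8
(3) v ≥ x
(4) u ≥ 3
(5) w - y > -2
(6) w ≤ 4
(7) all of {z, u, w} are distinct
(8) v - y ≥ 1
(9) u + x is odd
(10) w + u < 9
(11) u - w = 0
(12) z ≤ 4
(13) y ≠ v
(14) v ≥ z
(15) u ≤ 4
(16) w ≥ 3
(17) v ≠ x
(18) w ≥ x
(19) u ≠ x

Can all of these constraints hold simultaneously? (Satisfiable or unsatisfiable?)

Unsatisfiable

Constraints 1, 4, 6, 12, 15, and 16 confine each of z, u, w to the 2 values {3, 4}.
Constraint 7 requires all 3 of them to be distinct, but only 2 values are available — impossible by the pigeonhole principle.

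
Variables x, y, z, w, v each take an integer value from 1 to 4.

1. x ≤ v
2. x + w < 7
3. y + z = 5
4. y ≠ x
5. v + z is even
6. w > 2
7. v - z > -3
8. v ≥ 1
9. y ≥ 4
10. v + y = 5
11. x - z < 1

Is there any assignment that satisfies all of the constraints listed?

Satisfiable

Try x = 1, y = 4, z = 1, w = 4, v = 1.
Check constraint 2: x + w = 5; constraint 3: y + z = 5; constraint 7: v - z = 0. The remaining constraints are straightforward to verify.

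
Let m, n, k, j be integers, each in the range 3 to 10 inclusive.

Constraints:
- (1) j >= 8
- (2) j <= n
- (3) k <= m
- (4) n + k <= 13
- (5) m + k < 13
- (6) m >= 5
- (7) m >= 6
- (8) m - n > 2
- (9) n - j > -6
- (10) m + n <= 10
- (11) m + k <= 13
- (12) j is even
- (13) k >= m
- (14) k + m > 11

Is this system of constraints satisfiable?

From constraints 1 and 2: n ≥ j ≥ 8. From constraints 7 and 13: k ≥ m ≥ 6. Hence n + k ≥ 14. But constraint 4 requires n + k ≤ 13, and 13 < 14. Contradiction.

Unsatisfiable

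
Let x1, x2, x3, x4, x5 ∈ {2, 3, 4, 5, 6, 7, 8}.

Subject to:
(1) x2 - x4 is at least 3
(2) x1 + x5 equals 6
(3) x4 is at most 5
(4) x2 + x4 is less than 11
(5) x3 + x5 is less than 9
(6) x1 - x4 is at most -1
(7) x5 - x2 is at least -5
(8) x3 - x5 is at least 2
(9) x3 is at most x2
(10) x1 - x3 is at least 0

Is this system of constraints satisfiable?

Constraints 1, 6, 7, 8, and 10 give x5 − x2 ≥ -5, x2 − x4 ≥ 3, x4 − x1 ≥ 1, x1 − x3 ≥ 0, x3 − x5 ≥ 2.
Adding all 5 inequalities: the left sides telescope to 0, and the right sides sum to (-5) + 3 + 1 + 0 + 2 = 1. So 0 ≥ 1, which is false.

Unsatisfiable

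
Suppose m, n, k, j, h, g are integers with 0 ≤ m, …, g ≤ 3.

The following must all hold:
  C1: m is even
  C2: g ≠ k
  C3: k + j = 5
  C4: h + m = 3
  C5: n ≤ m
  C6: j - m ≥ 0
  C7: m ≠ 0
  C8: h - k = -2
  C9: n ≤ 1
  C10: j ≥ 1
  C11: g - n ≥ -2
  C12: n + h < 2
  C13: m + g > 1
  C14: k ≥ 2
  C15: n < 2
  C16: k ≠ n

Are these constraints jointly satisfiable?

Setting (m, n, k, j, h, g) = (2, 0, 3, 2, 1, 0) satisfies everything: constraint 3: k + j = 5; constraint 4: h + m = 3; constraint 6: j - m = 0, and the others follow.

Satisfiable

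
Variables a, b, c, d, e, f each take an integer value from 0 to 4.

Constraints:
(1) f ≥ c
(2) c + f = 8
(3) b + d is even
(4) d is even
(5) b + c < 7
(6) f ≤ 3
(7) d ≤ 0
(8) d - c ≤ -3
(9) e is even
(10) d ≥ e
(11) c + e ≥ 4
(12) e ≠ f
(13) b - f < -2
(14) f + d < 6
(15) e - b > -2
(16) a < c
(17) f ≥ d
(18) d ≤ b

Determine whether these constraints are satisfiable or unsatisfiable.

From constraints 1 and 6: c ≤ f ≤ 3. From constraints 7 and 10: e ≤ d ≤ 0. Hence c + e ≤ 3. But constraint 11 requires c + e ≥ 4, and 4 > 3. Contradiction.

Unsatisfiable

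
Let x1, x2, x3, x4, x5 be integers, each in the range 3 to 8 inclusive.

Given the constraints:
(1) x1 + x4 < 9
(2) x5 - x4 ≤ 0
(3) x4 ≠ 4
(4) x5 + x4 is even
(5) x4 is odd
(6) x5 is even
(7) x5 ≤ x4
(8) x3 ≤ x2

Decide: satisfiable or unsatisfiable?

Unsatisfiable

Constraint 6 makes x5 even and constraint 5 makes x4 odd, so x5 + x4 must be odd. Constraint 4 says x5 + x4 is even — contradiction.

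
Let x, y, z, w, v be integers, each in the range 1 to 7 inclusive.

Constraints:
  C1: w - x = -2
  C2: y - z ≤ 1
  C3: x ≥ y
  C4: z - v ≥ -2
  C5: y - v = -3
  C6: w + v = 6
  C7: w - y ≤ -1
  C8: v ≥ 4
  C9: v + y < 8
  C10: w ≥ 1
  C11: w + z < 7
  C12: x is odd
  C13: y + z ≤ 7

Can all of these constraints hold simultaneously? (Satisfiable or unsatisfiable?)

Setting (x, y, z, w, v) = (3, 2, 4, 1, 5) satisfies everything: constraint 1: w - x = -2; constraint 2: y - z = -2; constraint 4: z - v = -1, and the others follow.

Satisfiable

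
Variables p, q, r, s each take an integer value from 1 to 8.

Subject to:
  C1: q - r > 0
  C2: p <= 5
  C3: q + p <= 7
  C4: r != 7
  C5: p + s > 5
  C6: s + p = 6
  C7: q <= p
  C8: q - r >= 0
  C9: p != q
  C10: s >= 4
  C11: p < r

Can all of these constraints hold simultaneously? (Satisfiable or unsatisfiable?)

Unsatisfiable

Constraints 1, 7, and 11 give q ≤ p, p < r, r < q. Chaining: q ≤ p < r < q, which forces q < q — impossible.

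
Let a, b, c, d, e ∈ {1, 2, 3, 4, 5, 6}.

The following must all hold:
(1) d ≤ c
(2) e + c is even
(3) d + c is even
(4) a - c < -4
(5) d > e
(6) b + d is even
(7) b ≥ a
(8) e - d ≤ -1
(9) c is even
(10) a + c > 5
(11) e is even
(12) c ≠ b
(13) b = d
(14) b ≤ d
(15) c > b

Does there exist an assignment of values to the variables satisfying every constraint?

Satisfiable

One satisfying assignment is a = 1, b = 4, c = 6, d = 4, e = 2.
For the less obvious constraints — constraint 4: a - c = -5; constraint 8: e - d = -2 — and the others hold by inspection.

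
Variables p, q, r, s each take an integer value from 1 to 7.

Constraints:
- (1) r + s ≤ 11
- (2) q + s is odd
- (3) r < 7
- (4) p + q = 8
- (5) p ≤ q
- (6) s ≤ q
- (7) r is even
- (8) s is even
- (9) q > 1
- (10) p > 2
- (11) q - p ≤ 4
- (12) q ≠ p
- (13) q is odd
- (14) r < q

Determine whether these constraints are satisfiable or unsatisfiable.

Satisfiable

Setting (p, q, r, s) = (3, 5, 4, 4) satisfies everything: constraint 1: r + s = 8; constraint 4: p + q = 8; constraint 11: q - p = 2, and the others follow.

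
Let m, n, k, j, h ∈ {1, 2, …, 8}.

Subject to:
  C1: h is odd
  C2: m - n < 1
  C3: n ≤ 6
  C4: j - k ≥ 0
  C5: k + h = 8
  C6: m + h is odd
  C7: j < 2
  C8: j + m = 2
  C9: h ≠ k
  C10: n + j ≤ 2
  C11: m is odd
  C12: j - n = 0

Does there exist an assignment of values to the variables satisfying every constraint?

Constraint 11 makes m odd and constraint 1 makes h odd, so m + h must be even. Constraint 6 says m + h is odd — contradiction.

Unsatisfiable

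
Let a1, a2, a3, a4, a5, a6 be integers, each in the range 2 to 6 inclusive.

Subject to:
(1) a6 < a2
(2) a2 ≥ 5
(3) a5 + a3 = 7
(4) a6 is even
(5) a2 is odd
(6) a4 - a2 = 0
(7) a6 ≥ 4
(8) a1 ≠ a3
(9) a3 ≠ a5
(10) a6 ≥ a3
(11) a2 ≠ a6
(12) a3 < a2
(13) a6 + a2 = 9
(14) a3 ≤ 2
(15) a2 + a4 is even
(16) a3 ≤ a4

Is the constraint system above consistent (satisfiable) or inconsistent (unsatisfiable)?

Setting (a1, a2, a3, a4, a5, a6) = (3, 5, 2, 5, 5, 4) satisfies everything: constraint 3: a5 + a3 = 7; constraint 6: a4 - a2 = 0, and the others follow.

Satisfiable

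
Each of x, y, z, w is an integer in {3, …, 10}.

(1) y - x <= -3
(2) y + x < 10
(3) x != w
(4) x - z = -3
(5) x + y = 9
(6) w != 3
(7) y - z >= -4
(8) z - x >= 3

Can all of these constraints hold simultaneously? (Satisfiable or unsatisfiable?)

Unsatisfiable

Constraints 1, 7, and 8 give y − z ≥ -4, z − x ≥ 3, x − y ≥ 3.
Adding all 3 inequalities: the left sides telescope to 0, and the right sides sum to (-4) + 3 + 3 = 2. So 0 ≥ 2, which is false.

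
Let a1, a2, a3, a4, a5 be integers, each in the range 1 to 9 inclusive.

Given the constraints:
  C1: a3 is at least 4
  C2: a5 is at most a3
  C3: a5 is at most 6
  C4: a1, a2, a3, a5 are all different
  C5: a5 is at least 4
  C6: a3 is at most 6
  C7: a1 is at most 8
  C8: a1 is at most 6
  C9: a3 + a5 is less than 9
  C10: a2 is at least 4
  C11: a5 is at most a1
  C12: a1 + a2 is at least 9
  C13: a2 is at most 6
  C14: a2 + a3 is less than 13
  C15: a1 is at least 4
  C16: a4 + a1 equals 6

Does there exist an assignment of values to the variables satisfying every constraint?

Constraints 1, 3, 5, 6, 8, 10, 13, and 15 confine each of a1, a2, a3, a5 to the 3 values {4, …, 6}.
Constraint 4 requires all 4 of them to be distinct, but only 3 values are available — impossible by the pigeonhole principle.

Unsatisfiable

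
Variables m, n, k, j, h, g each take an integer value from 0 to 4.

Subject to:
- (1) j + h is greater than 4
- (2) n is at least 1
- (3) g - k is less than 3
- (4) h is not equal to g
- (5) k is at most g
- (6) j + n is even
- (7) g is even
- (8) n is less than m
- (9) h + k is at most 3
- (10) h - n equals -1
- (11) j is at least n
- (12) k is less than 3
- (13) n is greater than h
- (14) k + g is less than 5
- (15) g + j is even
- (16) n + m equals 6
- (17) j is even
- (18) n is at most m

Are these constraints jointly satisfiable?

Satisfiable

The assignment m = 4, n = 2, k = 1, j = 4, h = 1, g = 2 works:
  constraint 1 holds since j + h = 5.
  constraint 3 holds since g - k = 1.
  constraint 9 holds since h + k = 2.
The rest check out directly.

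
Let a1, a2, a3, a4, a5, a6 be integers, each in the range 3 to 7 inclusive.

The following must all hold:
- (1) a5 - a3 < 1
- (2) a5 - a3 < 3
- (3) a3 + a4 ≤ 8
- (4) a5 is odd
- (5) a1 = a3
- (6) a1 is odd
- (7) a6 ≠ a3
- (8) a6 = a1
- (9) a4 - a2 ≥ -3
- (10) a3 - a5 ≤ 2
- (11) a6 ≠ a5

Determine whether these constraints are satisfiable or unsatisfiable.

Unsatisfiable

From constraints 5 and 8, a6 = a1 = a3, so a6 = a3. But constraint 7 says a6 ≠ a3. Contradiction.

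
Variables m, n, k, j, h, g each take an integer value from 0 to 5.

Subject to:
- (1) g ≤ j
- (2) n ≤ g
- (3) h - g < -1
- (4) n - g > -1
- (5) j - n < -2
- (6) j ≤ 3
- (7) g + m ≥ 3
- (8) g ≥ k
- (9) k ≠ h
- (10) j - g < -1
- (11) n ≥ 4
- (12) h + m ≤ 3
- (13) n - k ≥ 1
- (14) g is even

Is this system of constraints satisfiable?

From constraints 2 and 11: g ≥ n and n ≥ 4, so g ≥ 4. From constraints 1 and 6: g ≤ j and j ≤ 3, so g ≤ 3. But 3 < 4, so no value of g works.

Unsatisfiable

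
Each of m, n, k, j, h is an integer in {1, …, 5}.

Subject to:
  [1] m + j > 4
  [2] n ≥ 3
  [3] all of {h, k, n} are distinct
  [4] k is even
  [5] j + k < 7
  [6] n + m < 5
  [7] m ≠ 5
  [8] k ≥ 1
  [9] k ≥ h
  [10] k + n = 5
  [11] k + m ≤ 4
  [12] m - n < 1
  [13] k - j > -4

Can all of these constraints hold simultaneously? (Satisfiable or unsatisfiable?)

Take m = 1, n = 3, k = 2, j = 4, h = 1. Then constraint 1: m + j = 5; constraint 5: j + k = 6; constraint 6: n + m = 4, and every other listed constraint is also met.

Satisfiable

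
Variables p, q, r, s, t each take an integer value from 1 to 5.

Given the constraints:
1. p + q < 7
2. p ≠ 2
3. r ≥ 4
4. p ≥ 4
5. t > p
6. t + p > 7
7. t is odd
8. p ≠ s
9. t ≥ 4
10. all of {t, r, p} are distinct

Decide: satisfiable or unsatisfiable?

Unsatisfiable

Constraints 3, 4, and 9 confine each of t, r, p to the 2 values {4, 5} (the domain already gives each ≤ 5).
Constraint 10 requires all 3 of them to be distinct, but only 2 values are available — impossible by the pigeonhole principle.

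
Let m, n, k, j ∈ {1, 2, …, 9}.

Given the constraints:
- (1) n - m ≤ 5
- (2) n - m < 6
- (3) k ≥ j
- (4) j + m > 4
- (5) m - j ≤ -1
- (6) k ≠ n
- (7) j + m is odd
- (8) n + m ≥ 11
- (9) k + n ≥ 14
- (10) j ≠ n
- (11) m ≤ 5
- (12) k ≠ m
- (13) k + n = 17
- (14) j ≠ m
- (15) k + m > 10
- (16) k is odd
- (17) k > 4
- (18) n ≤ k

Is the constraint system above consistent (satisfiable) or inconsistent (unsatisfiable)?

Satisfiable

The assignment m = 3, n = 8, k = 9, j = 4 works:
  constraint 1 holds since n - m = 5.
  constraint 2 holds since n - m = 5.
  constraint 4 holds since j + m = 7.
The rest check out directly.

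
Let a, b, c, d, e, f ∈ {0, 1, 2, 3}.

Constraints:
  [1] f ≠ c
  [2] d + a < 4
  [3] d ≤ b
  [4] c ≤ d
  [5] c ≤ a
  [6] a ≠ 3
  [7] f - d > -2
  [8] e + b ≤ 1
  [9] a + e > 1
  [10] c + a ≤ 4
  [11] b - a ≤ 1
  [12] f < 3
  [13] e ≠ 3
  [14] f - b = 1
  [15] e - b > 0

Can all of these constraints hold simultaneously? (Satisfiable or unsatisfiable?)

One satisfying assignment is a = 2, b = 0, c = 0, d = 0, e = 1, f = 1.
For the less obvious constraints — constraint 2: d + a = 2; constraint 7: f - d = 1 — and the others hold by inspection.

Satisfiable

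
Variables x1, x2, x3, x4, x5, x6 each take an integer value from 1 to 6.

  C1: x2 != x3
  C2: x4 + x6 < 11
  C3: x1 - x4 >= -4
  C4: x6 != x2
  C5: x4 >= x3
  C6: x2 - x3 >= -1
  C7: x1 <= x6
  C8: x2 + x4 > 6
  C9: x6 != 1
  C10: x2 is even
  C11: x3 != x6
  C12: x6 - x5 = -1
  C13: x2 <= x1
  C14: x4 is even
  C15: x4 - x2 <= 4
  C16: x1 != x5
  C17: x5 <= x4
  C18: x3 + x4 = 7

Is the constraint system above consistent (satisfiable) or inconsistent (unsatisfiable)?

Setting (x1, x2, x3, x4, x5, x6) = (4, 2, 1, 6, 5, 4) satisfies everything: constraint 2: x4 + x6 = 10; constraint 3: x1 - x4 = -2; constraint 6: x2 - x3 = 1, and the others follow.

Satisfiable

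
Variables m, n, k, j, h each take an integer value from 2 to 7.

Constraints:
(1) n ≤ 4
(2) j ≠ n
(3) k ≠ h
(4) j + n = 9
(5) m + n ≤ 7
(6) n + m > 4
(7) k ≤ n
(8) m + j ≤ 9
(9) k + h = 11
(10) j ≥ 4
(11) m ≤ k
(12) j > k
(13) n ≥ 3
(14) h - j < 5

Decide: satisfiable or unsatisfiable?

Satisfiable

Try m = 2, n = 4, k = 4, j = 5, h = 7.
Check constraint 4: j + n = 9; constraint 5: m + n = 6; constraint 6: n + m = 6. The remaining constraints are straightforward to verify.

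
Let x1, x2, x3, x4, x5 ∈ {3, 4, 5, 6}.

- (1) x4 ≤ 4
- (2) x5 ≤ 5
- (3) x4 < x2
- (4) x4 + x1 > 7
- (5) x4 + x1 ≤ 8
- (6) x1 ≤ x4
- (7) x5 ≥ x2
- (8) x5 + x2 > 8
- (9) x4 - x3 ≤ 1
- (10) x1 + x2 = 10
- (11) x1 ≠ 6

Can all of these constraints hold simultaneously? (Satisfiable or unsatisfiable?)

From constraints 1 and 6: x1 ≤ x4 ≤ 4. From constraints 2 and 7: x2 ≤ x5 ≤ 5. Hence x1 + x2 ≤ 9. But constraint 10 requires x1 + x2 = 10, and 10 > 9. Contradiction.

Unsatisfiable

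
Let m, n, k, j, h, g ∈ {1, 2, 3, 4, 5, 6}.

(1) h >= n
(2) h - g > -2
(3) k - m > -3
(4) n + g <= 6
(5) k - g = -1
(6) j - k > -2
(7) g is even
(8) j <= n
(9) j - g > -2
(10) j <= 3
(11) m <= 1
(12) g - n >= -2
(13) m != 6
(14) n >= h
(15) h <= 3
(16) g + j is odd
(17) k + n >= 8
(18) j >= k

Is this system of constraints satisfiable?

Unsatisfiable

From constraints 10 and 18: k ≤ j ≤ 3. From constraints 1 and 15: n ≤ h ≤ 3. Hence k + n ≤ 6. But constraint 17 requires k + n ≥ 8, and 8 > 6. Contradiction.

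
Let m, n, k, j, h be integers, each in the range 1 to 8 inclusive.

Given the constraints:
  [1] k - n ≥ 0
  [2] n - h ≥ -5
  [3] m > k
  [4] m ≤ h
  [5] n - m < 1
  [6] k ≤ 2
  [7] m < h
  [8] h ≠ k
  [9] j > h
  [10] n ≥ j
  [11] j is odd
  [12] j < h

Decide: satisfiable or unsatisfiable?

Constraints 1, 3, 4, 9, and 10 give h < j, j ≤ n, n ≤ k, k < m, m ≤ h. Chaining: h < j ≤ n ≤ k < m ≤ h, which forces h < h — impossible.

Unsatisfiable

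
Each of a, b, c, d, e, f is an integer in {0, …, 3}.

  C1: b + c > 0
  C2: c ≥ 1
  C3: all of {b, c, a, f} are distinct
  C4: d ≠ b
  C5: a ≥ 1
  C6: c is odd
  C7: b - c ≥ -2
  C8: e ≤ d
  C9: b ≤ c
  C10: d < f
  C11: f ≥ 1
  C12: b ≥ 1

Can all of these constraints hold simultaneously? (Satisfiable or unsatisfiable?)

Constraints 2, 5, 11, and 12 confine each of b, c, a, f to the 3 values {1, …, 3} (the domain already gives each ≤ 3).
Constraint 3 requires all 4 of them to be distinct, but only 3 values are available — impossible by the pigeonhole principle.

Unsatisfiable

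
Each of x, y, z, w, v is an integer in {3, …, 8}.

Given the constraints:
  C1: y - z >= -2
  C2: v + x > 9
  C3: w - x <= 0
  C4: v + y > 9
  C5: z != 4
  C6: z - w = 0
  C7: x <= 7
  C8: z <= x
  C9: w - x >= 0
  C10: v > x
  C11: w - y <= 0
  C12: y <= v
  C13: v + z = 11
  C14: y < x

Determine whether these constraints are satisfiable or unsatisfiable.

Unsatisfiable

Constraints 9, 11, and 14 give y < x, x ≤ w, w ≤ y. Chaining: y < x ≤ w ≤ y, which forces y < y — impossible.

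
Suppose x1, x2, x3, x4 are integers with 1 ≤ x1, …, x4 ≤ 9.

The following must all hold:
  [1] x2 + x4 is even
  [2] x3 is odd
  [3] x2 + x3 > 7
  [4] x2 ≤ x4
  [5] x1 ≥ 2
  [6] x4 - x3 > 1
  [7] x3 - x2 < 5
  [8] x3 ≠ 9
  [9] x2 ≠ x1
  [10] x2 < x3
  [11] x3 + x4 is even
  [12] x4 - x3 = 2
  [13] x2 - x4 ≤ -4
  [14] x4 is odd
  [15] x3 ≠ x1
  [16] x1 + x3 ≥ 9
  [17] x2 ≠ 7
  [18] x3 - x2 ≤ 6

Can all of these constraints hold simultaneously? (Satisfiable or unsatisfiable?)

One satisfying assignment is x1 = 4, x2 = 3, x3 = 7, x4 = 9.
For the less obvious constraints — constraint 3: x2 + x3 = 10; constraint 6: x4 - x3 = 2; constraint 7: x3 - x2 = 4 — and the others hold by inspection.

Satisfiable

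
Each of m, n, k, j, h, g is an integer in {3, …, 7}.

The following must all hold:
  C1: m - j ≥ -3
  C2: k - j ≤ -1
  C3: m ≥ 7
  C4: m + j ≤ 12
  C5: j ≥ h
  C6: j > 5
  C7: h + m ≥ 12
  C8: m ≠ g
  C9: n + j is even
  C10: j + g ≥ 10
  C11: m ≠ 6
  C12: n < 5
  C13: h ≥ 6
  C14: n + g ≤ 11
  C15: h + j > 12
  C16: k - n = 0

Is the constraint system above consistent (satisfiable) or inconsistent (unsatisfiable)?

Unsatisfiable

From constraint 3: m ≥ 7. From constraints 5 and 13: j ≥ h ≥ 6. Hence m + j ≥ 13. But constraint 4 requires m + j ≤ 12, and 12 < 13. Contradiction.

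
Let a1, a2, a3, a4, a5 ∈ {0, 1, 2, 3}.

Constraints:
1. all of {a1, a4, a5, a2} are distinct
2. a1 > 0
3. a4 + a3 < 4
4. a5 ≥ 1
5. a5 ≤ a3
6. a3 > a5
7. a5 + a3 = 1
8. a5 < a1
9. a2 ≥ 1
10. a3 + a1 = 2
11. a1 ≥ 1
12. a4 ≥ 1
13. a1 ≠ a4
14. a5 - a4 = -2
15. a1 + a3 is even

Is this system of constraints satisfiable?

Unsatisfiable

Constraints 4, 9, 11, and 12 confine each of a1, a4, a5, a2 to the 3 values {1, …, 3} (the domain already gives each ≤ 3).
Constraint 1 requires all 4 of them to be distinct, but only 3 values are available — impossible by the pigeonhole principle.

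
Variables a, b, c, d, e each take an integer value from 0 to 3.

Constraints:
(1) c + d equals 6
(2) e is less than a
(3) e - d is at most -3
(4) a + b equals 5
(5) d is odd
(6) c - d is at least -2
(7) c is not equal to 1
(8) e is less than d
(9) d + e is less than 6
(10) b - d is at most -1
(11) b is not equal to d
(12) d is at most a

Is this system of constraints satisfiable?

Setting (a, b, c, d, e) = (3, 2, 3, 3, 0) satisfies everything: constraint 1: c + d = 6; constraint 3: e - d = -3; constraint 4: a + b = 5, and the others follow.

Satisfiable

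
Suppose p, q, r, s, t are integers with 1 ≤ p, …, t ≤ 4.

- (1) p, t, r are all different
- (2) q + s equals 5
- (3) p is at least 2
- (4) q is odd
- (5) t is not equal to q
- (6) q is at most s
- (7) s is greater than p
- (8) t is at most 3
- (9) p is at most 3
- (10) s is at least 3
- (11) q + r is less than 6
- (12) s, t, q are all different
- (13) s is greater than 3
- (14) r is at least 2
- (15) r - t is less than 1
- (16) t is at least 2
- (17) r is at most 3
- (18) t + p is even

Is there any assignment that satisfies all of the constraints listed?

Unsatisfiable

Constraints 3, 8, 9, 14, 16, and 17 confine each of p, t, r to the 2 values {2, 3}.
Constraint 1 requires all 3 of them to be distinct, but only 2 values are available — impossible by the pigeonhole principle.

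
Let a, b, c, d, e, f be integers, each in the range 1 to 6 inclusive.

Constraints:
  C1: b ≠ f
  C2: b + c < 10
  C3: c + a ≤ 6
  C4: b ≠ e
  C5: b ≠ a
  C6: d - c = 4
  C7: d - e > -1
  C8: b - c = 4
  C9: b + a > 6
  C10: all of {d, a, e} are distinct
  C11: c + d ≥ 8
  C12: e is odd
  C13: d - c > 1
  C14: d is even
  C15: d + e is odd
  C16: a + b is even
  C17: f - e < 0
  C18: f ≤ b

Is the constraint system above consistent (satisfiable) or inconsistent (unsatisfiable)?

Setting (a, b, c, d, e, f) = (2, 6, 2, 6, 5, 4) satisfies everything: constraint 2: b + c = 8; constraint 3: c + a = 4; constraint 6: d - c = 4, and the others follow.

Satisfiable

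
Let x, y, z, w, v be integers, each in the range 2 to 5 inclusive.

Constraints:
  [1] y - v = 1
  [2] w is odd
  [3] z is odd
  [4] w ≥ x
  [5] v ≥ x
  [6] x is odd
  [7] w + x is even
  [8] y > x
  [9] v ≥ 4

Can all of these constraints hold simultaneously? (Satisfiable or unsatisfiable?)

Take x = 3, y = 5, z = 5, w = 3, v = 4. Then constraint 1: y - v = 1; constraint 2: w = 3 is odd, and every other listed constraint is also met.

Satisfiable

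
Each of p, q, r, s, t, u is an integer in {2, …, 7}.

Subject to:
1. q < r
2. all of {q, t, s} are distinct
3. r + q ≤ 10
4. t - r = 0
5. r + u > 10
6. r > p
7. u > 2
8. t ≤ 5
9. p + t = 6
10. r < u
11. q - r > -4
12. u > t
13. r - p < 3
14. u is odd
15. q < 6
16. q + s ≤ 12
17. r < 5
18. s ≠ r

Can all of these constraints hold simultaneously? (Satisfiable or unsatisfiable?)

Satisfiable

Take p = 2, q = 3, r = 4, s = 6, t = 4, u = 7. Then constraint 3: r + q = 7; constraint 4: t - r = 0; constraint 5: r + u = 11, and every other listed constraint is also met.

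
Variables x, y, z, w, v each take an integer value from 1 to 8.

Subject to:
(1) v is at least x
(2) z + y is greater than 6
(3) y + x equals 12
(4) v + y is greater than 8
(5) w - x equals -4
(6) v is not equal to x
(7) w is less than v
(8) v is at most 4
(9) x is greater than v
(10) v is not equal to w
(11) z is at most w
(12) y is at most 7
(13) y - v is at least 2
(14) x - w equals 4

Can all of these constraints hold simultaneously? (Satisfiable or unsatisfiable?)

From constraint 12: y ≤ 7. From constraints 1 and 8: x ≤ v ≤ 4. Hence y + x ≤ 11. But constraint 3 requires y + x = 12, and 12 > 11. Contradiction.

Unsatisfiable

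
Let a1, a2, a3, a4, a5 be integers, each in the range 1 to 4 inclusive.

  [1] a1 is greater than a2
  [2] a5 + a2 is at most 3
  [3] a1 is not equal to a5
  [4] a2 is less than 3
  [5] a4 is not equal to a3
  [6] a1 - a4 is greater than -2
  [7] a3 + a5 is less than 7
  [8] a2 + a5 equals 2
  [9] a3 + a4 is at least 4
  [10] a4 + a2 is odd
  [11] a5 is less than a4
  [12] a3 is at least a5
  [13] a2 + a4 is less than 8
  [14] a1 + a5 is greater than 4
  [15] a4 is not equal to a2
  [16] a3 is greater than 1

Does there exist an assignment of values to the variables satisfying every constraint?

Try a1 = 4, a2 = 1, a3 = 3, a4 = 4, a5 = 1.
Check constraint 2: a5 + a2 = 2; constraint 6: a1 - a4 = 0; constraint 7: a3 + a5 = 4. The remaining constraints are straightforward to verify.

Satisfiable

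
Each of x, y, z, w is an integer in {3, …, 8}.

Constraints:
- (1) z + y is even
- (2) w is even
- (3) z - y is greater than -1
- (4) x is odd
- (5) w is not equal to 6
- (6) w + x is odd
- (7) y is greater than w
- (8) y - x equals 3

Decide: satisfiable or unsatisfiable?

Try x = 3, y = 6, z = 8, w = 4.
Check constraint 1: z + y = 14 is even; constraint 3: z - y = 2; constraint 8: y - x = 3. The remaining constraints are straightforward to verify.

Satisfiable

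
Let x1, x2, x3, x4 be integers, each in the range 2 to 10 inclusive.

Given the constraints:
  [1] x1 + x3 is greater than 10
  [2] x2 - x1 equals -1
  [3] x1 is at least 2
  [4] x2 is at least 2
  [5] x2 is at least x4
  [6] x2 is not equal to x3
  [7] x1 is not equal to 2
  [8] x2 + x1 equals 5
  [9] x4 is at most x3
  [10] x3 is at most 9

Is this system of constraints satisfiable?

Satisfiable

One satisfying assignment is x1 = 3, x2 = 2, x3 = 9, x4 = 2.
For the less obvious constraints — constraint 1: x1 + x3 = 12; constraint 2: x2 - x1 = -1; constraint 8: x2 + x1 = 5 — and the others hold by inspection.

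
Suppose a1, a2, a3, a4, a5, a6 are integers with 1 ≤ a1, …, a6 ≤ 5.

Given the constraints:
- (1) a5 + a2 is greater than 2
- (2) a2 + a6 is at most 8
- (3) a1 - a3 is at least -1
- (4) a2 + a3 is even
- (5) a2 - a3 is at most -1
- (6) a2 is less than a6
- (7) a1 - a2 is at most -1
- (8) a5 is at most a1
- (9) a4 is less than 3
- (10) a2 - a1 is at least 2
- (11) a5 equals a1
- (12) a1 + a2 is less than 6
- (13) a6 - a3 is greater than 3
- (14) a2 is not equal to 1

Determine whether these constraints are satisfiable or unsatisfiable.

Unsatisfiable

Constraints 3, 5, and 10 give a2 − a1 ≥ 2, a1 − a3 ≥ -1, a3 − a2 ≥ 1.
Adding all 3 inequalities: the left sides telescope to 0, and the right sides sum to 2 + (-1) + 1 = 2. So 0 ≥ 2, which is false.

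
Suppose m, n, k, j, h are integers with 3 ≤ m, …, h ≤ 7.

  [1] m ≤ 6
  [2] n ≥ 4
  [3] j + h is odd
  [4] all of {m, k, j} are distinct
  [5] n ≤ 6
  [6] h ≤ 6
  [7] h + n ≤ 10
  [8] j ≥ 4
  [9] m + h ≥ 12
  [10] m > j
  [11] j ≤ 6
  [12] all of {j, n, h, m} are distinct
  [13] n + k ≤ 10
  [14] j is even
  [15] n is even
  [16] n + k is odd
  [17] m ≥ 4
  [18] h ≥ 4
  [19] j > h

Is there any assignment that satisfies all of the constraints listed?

Constraints 1, 2, 5, 6, 8, 11, 17, and 18 confine each of j, n, h, m to the 3 values {4, …, 6}.
Constraint 12 requires all 4 of them to be distinct, but only 3 values are available — impossible by the pigeonhole principle.

Unsatisfiable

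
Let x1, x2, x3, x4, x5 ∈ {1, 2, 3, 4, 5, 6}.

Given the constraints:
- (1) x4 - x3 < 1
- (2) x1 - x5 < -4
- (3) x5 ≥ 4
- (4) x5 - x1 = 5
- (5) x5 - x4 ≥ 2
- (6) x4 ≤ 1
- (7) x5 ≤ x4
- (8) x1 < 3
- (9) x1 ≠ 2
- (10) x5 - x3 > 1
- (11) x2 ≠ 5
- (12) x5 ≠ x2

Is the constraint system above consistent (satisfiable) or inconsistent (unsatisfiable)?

Unsatisfiable

From constraints 3 and 7: x4 ≥ x5 and x5 ≥ 4, so x4 ≥ 4. From constraint 6: x4 ≤ 1. But 1 < 4, so no value of x4 works.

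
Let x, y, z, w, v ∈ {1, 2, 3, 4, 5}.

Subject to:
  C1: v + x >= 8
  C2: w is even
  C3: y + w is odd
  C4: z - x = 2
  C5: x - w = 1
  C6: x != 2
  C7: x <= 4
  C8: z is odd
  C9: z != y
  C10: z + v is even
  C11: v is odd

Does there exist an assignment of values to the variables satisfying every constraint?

Satisfiable

Setting (x, y, z, w, v) = (3, 1, 5, 2, 5) satisfies everything: constraint 1: v + x = 8; constraint 4: z - x = 2; constraint 5: x - w = 1, and the others follow.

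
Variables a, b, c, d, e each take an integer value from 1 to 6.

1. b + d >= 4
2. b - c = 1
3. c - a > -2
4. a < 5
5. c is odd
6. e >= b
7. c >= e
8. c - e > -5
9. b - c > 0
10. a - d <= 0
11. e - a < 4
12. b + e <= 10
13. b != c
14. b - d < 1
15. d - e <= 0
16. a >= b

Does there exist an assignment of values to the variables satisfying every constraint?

Unsatisfiable

Constraints 7, 9, 10, 15, and 16 give b ≤ a, a ≤ d, d ≤ e, e ≤ c, c < b. Chaining: b ≤ a ≤ d ≤ e ≤ c < b, which forces b < b — impossible.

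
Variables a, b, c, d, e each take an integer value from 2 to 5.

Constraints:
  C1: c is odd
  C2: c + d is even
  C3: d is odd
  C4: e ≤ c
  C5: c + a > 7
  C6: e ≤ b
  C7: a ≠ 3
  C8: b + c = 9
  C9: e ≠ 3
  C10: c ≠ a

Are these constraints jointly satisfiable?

Try a = 4, b = 4, c = 5, d = 5, e = 4.
Check constraint 5: c + a = 9; constraint 8: b + c = 9. The remaining constraints are straightforward to verify.

Satisfiable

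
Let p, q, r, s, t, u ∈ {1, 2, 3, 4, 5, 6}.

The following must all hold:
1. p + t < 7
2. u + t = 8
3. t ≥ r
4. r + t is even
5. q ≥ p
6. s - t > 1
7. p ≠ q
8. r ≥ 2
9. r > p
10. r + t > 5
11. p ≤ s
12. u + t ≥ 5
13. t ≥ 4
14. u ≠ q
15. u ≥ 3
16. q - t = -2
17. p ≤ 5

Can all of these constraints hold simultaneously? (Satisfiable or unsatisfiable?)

Satisfiable

Try p = 1, q = 2, r = 2, s = 6, t = 4, u = 4.
Check constraint 1: p + t = 5; constraint 2: u + t = 8; constraint 6: s - t = 2. The remaining constraints are straightforward to verify.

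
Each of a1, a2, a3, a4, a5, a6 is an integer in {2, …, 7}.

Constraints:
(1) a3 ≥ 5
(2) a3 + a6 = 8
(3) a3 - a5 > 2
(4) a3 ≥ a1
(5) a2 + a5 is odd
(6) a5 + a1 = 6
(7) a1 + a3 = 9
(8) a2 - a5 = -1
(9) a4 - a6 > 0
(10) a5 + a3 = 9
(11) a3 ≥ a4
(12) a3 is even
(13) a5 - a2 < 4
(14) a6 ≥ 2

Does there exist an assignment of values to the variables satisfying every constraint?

Take a1 = 3, a2 = 2, a3 = 6, a4 = 3, a5 = 3, a6 = 2. Then constraint 2: a3 + a6 = 8; constraint 3: a3 - a5 = 3, and every other listed constraint is also met.

Satisfiable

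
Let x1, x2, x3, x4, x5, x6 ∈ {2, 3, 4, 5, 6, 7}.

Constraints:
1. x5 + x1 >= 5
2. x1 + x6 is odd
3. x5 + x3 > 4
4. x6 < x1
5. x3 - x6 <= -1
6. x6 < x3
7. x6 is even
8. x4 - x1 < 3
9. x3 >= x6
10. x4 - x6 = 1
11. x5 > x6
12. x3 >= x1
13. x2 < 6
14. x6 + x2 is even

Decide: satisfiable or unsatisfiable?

Unsatisfiable

Constraints 4, 5, and 12 give x6 < x1, x1 ≤ x3, x3 < x6. Chaining: x6 < x1 ≤ x3 < x6, which forces x6 < x6 — impossible.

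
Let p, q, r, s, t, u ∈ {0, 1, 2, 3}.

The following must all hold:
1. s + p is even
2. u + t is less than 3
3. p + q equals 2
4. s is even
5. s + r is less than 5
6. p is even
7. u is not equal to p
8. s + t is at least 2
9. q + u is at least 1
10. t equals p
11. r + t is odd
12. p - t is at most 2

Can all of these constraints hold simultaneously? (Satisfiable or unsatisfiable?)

Satisfiable

The assignment p = 0, q = 2, r = 1, s = 2, t = 0, u = 2 works:
  constraint 2 holds since u + t = 2.
  constraint 3 holds since p + q = 2.
The rest check out directly.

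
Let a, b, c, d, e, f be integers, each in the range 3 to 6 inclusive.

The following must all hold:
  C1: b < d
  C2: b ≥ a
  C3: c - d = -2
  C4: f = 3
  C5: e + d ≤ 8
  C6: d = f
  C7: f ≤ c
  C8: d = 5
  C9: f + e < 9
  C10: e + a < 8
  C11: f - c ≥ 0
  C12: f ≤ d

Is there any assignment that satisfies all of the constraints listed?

Constraint 8 fixes d = 5 and constraint 4 fixes f = 3, but constraint 6 requires d = f. Since 5 ≠ 3, contradiction.

Unsatisfiable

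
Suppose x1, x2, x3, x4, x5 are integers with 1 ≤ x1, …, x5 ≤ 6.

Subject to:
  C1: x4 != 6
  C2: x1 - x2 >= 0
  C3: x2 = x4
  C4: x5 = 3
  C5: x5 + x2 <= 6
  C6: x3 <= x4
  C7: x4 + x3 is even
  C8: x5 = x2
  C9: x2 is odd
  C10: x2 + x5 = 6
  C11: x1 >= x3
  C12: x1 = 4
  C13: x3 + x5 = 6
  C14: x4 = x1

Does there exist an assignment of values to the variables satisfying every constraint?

Constraint 4 fixes x5 = 3 and constraint 12 fixes x1 = 4. Constraints 3, 8, and 14 give x5 = x2 = x4 = x1, so x5 = x1. But 3 ≠ 4 — contradiction.

Unsatisfiable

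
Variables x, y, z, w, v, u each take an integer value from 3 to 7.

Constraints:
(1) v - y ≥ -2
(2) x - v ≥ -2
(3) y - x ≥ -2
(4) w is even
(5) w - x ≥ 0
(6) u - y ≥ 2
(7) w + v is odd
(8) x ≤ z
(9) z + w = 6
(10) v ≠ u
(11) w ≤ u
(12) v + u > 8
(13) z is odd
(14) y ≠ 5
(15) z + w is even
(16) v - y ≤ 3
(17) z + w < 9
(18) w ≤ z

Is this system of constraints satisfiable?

Constraint 13 makes z odd and constraint 4 makes w even, so z + w must be odd. Constraint 15 says z + w is even — contradiction.

Unsatisfiable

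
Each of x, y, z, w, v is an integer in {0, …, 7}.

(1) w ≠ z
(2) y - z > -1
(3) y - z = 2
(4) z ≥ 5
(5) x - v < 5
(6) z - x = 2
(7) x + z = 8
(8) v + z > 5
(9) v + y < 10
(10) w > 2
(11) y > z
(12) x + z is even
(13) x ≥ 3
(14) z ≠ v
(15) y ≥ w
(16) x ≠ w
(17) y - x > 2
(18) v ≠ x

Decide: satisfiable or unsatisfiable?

One satisfying assignment is x = 3, y = 7, z = 5, w = 4, v = 1.
For the less obvious constraints — constraint 2: y - z = 2; constraint 3: y - z = 2; constraint 5: x - v = 2 — and the others hold by inspection.

Satisfiable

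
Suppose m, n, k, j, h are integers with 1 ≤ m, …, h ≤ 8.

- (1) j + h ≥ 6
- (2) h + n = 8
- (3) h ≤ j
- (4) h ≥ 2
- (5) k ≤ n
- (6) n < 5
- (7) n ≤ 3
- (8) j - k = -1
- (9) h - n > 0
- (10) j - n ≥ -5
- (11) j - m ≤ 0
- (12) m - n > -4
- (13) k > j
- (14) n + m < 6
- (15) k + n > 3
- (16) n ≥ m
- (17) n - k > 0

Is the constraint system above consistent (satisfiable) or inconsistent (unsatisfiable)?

Constraints 3, 9, 13, and 17 give h ≤ j, j < k, k < n, n < h. Chaining: h ≤ j < k < n < h, which forces h < h — impossible.

Unsatisfiable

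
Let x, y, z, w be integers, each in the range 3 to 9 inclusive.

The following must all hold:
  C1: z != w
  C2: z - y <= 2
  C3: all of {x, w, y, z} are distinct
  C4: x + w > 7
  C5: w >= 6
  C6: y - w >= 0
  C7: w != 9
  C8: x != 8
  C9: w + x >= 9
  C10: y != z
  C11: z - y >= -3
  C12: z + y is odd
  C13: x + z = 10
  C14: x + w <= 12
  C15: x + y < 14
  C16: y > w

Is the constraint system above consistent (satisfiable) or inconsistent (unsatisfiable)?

Take x = 3, y = 8, z = 7, w = 6. Then constraint 2: z - y = -1; constraint 4: x + w = 9, and every other listed constraint is also met.

Satisfiable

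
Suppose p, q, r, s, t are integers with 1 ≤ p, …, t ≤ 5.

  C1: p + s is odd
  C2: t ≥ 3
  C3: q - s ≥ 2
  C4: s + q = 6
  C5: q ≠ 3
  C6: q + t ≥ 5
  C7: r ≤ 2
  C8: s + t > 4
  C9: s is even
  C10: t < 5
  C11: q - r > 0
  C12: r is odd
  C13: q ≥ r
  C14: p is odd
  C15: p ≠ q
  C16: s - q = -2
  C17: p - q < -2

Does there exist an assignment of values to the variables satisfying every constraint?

Try p = 1, q = 4, r = 1, s = 2, t = 4.
Check constraint 3: q - s = 2; constraint 4: s + q = 6; constraint 6: q + t = 8. The remaining constraints are straightforward to verify.

Satisfiable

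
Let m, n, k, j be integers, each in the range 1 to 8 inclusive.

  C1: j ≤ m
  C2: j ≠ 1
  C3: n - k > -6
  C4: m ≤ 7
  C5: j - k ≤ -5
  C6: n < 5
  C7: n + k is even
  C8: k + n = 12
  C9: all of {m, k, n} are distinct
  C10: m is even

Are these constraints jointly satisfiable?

Satisfiable

The assignment m = 2, n = 4, k = 8, j = 2 works:
  constraint 3 holds since n - k = -4.
  constraint 5 holds since j - k = -6.
The rest check out directly.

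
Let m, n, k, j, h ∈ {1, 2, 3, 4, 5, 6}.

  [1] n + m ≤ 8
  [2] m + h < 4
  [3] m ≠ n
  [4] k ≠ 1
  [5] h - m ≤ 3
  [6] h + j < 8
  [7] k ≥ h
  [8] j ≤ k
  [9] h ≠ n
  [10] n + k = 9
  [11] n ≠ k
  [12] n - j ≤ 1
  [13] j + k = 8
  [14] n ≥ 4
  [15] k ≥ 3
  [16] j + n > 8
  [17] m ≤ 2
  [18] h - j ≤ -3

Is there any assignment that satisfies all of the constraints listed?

One satisfying assignment is m = 1, n = 5, k = 4, j = 4, h = 1.
For the less obvious constraints — constraint 1: n + m = 6; constraint 2: m + h = 2; constraint 5: h - m = 0 — and the others hold by inspection.

Satisfiable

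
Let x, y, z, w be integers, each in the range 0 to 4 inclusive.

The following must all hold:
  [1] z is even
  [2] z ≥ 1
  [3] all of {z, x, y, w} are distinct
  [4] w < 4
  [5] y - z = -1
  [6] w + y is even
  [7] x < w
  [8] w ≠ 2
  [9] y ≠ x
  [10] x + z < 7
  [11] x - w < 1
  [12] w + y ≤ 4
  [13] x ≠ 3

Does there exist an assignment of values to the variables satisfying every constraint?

Take x = 0, y = 3, z = 4, w = 1. Then constraint 5: y - z = -1; constraint 10: x + z = 4; constraint 11: x - w = -1, and every other listed constraint is also met.

Satisfiable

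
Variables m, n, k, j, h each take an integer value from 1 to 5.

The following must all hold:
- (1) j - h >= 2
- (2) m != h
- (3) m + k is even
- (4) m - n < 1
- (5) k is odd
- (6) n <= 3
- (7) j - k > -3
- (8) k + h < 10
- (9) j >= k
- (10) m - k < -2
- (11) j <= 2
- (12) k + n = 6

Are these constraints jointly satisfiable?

From constraints 9 and 11: k ≤ j ≤ 2. From constraint 6: n ≤ 3. Hence k + n ≤ 5. But constraint 12 requires k + n = 6, and 6 > 5. Contradiction.

Unsatisfiable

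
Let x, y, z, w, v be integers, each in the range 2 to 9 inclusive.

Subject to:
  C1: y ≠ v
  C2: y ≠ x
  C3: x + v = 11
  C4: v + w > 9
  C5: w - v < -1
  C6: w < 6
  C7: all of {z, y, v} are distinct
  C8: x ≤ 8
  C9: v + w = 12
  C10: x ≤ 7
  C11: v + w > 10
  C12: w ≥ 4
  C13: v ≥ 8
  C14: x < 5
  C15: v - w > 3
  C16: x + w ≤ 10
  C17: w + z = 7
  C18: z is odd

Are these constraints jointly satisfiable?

Satisfiable

Setting (x, y, z, w, v) = (3, 7, 3, 4, 8) satisfies everything: constraint 3: x + v = 11; constraint 4: v + w = 12; constraint 5: w - v = -4, and the others follow.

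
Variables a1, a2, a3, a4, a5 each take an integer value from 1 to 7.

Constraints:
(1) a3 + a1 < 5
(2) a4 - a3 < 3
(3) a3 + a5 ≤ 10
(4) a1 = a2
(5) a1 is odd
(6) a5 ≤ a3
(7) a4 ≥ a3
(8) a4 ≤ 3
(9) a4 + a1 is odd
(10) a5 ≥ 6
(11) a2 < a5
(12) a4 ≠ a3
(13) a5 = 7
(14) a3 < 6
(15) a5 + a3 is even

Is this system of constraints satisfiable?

From constraints 6 and 10: a3 ≥ a5 and a5 ≥ 6, so a3 ≥ 6. From constraints 7 and 8: a3 ≤ a4 and a4 ≤ 3, so a3 ≤ 3. But 3 < 6, so no value of a3 works.

Unsatisfiable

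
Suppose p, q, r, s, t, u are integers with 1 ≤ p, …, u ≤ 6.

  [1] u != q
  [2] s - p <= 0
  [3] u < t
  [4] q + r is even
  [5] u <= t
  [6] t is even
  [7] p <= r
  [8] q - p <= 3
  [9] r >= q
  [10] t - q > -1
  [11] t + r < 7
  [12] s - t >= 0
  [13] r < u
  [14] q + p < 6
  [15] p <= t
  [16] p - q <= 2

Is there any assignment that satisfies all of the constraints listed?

Unsatisfiable

Constraints 2, 3, 7, 12, and 13 give u < t, t ≤ s, s ≤ p, p ≤ r, r < u. Chaining: u < t ≤ s ≤ p ≤ r < u, which forces u < u — impossible.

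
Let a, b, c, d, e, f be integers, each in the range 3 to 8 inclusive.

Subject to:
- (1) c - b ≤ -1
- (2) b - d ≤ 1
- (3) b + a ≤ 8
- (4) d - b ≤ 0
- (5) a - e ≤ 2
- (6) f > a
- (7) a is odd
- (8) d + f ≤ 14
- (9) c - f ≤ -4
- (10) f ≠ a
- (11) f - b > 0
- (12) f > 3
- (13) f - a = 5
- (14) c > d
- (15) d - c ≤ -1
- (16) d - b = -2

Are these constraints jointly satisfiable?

Unsatisfiable

Constraints 1, 2, and 15 give c − d ≥ 1, d − b ≥ -1, b − c ≥ 1.
Adding all 3 inequalities: the left sides telescope to 0, and the right sides sum to 1 + (-1) + 1 = 1. So 0 ≥ 1, which is false.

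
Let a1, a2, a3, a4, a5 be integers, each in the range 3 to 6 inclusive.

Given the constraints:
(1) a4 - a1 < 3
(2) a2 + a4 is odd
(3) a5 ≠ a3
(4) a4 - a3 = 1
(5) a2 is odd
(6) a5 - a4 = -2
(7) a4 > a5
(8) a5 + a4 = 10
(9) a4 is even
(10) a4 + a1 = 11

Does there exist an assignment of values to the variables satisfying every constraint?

One satisfying assignment is a1 = 5, a2 = 5, a3 = 5, a4 = 6, a5 = 4.
For the less obvious constraints — constraint 1: a4 - a1 = 1; constraint 4: a4 - a3 = 1; constraint 6: a5 - a4 = -2 — and the others hold by inspection.

Satisfiable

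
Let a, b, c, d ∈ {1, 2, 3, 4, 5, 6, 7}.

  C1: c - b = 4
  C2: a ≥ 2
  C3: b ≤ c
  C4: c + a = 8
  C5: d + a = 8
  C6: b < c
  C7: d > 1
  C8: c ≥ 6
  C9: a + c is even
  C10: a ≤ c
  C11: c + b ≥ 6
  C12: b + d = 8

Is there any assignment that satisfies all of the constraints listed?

Satisfiable

One satisfying assignment is a = 2, b = 2, c = 6, d = 6.
For the less obvious constraints — constraint 1: c - b = 4; constraint 4: c + a = 8 — and the others hold by inspection.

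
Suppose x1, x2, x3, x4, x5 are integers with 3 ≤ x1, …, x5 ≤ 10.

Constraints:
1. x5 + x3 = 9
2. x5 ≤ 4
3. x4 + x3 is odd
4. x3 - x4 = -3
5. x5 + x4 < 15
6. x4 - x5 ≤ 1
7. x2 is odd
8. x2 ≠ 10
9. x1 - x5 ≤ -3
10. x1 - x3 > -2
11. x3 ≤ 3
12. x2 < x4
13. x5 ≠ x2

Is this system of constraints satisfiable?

From constraint 2: x5 ≤ 4. From constraint 11: x3 ≤ 3. Hence x5 + x3 ≤ 7. But constraint 1 requires x5 + x3 = 9, and 9 > 7. Contradiction.

Unsatisfiable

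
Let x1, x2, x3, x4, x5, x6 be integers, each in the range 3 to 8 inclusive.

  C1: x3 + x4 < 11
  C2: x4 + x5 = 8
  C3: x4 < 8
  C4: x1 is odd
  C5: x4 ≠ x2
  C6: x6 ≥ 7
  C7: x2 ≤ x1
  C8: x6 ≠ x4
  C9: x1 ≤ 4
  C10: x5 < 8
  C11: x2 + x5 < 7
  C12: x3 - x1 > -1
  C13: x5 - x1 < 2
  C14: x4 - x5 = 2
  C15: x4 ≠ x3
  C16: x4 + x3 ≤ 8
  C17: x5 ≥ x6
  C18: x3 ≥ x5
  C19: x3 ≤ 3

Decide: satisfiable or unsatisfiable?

From constraints 6 and 17: x5 ≥ x6 and x6 ≥ 7, so x5 ≥ 7. From constraints 18 and 19: x5 ≤ x3 and x3 ≤ 3, so x5 ≤ 3. But 3 < 7, so no value of x5 works.

Unsatisfiable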